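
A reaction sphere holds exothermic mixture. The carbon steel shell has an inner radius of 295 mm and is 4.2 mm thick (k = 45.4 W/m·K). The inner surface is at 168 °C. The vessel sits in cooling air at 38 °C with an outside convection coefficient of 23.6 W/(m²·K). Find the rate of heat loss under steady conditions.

Spherical conduction: R = (1/r_in − 1/r_out)/(4πk) per layer; series-sum.
R_carbon steel shell = (1/0.295 − 1/0.2992)/(4π×45.4) = 8.341×10^-5 K/W
R_outer film = 1/(h·4πr_o²) = 1/(23.6×4π×0.2992²) = 0.03767 K/W
R_total = 0.03775 K/W
Q = ΔT/R_total = 130/0.03775

Q ≈ 3440 W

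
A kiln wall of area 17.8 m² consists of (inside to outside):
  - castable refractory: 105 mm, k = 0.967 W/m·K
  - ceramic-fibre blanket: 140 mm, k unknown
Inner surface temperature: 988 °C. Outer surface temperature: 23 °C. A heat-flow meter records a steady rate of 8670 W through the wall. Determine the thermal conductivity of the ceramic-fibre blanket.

k ≈ 0.0748 W/(m·K)

Model the wall as resistances in series:
R_castable refractory = L/(kA) = 0.105/(0.967×17.8) = 0.0061 K/W
Sum of known resistances R_other = 0.0061 K/W
Total R = ΔT/Q = 965/8670 = 0.1113 K/W
R_ceramic-fibre blanket = R_total − R_other = 0.1052 K/W
k = L/(R·A) = 0.14/(0.1052×17.8)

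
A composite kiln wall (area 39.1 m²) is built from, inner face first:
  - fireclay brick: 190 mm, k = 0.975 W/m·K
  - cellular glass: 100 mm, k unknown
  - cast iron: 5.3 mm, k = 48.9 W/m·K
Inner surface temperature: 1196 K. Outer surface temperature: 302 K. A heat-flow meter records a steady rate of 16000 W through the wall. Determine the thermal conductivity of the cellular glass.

k ≈ 0.0503 W/(m·K)

Treating each layer as a thermal resistance in series:
R_fireclay brick = L/(kA) = 0.19/(0.975×39.1) = 0.004984 K/W
R_cast iron = L/(kA) = 0.0053/(48.9×39.1) = 2.772×10^-6 K/W
Sum of known resistances R_other = 0.004987 K/W
Total R = ΔT/Q = 894/16000 = 0.05588 K/W
R_cellular glass = R_total − R_other = 0.05089 K/W
k = L/(R·A) = 0.1/(0.05089×39.1)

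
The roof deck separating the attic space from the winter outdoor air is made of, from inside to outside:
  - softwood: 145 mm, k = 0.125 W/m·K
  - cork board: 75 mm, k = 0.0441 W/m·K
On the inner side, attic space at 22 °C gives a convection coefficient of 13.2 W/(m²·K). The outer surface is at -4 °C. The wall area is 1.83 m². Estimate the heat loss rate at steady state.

Q ≈ 16.2 W

Model the wall as resistances in series:
R_inner film = 1/(h_i·A) = 1/(13.2×1.83) = 0.0414 K/W
R_softwood = L/(kA) = 0.145/(0.125×1.83) = 0.6339 K/W
R_cork board = L/(kA) = 0.075/(0.0441×1.83) = 0.9293 K/W
R_total = 1.605 K/W
Q = ΔT / R_total = 26 / 1.605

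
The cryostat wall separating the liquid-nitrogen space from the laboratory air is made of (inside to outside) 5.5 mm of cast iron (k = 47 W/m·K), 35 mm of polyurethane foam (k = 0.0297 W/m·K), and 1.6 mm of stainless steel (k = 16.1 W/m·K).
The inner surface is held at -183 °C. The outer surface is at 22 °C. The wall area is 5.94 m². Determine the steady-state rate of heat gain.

Q ≈ 1030 W

Series thermal resistances:
R_cast iron = L/(kA) = 0.0055/(47×5.94) = 1.97×10^-5 K/W
R_polyurethane foam = L/(kA) = 0.035/(0.0297×5.94) = 0.1984 K/W
R_stainless steel = L/(kA) = 0.0016/(16.1×5.94) = 1.673×10^-5 K/W
R_total = 0.1984 K/W
Q = ΔT / R_total = 205 / 0.1984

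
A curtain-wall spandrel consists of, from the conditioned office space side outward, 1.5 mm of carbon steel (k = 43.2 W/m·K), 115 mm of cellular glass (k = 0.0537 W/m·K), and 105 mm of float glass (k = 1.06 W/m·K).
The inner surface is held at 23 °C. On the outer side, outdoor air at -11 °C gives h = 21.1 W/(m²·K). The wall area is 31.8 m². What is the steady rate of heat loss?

Using the resistance-network approach (series):
R_carbon steel = L/(kA) = 0.0015/(43.2×31.8) = 1.092×10^-6 K/W
R_cellular glass = L/(kA) = 0.115/(0.0537×31.8) = 0.06734 K/W
R_float glass = L/(kA) = 0.105/(1.06×31.8) = 0.003115 K/W
R_outer film = 1/(h_o·A) = 1/(21.1×31.8) = 0.00149 K/W
R_total = 0.07195 K/W
Q = ΔT / R_total = 34 / 0.07195

Q ≈ 473 W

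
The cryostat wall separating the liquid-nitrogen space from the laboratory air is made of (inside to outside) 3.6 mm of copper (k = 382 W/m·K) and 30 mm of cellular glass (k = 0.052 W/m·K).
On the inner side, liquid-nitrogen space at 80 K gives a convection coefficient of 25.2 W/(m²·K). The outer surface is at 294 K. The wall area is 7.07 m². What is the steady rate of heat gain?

Model the wall as resistances in series:
R_inner film = 1/(h_i·A) = 1/(25.2×7.07) = 0.005613 K/W
R_copper = L/(kA) = 0.0036/(382×7.07) = 1.333×10^-6 K/W
R_cellular glass = L/(kA) = 0.03/(0.052×7.07) = 0.0816 K/W
R_total = 0.08722 K/W
Q = ΔT / R_total = 214 / 0.08722

Q ≈ 2450 W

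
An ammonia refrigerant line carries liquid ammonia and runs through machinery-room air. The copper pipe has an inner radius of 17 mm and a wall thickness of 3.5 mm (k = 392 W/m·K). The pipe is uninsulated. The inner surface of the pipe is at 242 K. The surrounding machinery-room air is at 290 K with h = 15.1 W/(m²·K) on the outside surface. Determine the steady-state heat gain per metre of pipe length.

q′ ≈ 93.3 W/m

Cylindrical conduction, so R = ln(r₂/r₁)/(2πkL) per layer, in series:
R_copper pipe wall = ln(20.5/17)/(2π×392×1) = 7.601×10^-5 K/W
R_outer film = 1/(h_o·2πr_oL) = 1/(15.1×2π×0.0205×1) = 0.5141 K/W
R_total = 0.5142 K/W
Q = ΔT/R_total = 48/0.5142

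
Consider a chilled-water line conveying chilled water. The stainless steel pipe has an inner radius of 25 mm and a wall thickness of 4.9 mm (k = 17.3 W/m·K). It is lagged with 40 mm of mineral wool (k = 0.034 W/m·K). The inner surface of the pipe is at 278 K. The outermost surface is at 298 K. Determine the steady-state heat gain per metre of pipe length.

Treating each annulus and film as a series resistance:
R_stainless steel pipe wall = ln(29.9/25)/(2π×17.3×1) = 0.001647 K/W
R_mineral wool = ln(69.9/29.9)/(2π×0.034×1) = 3.975 K/W
R_total = 3.977 K/W
Q = ΔT/R_total = 20/3.977

q′ ≈ 5.03 W/m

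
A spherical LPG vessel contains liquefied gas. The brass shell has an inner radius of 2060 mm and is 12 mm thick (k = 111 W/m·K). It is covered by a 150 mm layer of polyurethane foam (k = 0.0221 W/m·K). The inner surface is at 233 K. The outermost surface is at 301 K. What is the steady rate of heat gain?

Q ≈ 580 W

Spherical conduction: R = (1/r_in − 1/r_out)/(4πk) per layer; series-sum.
R_brass shell = (1/2.06 − 1/2.072)/(4π×111) = 2.016×10^-6 K/W
R_polyurethane foam = (1/2.072 − 1/2.222)/(4π×0.0221) = 0.1173 K/W
R_total = 0.1173 K/W
Q = ΔT/R_total = 68/0.1173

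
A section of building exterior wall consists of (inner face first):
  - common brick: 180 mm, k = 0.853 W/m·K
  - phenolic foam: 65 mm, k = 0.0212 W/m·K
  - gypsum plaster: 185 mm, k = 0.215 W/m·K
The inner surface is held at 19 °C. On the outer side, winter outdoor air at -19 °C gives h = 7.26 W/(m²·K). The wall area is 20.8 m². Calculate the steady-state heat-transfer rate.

Treating each layer as a thermal resistance in series:
R_common brick = L/(kA) = 0.18/(0.853×20.8) = 0.01015 K/W
R_phenolic foam = L/(kA) = 0.065/(0.0212×20.8) = 0.1474 K/W
R_gypsum plaster = L/(kA) = 0.185/(0.215×20.8) = 0.04137 K/W
R_outer film = 1/(h_o·A) = 1/(7.26×20.8) = 0.006622 K/W
R_total = 0.2055 K/W
Q = ΔT / R_total = 38 / 0.2055

Q ≈ 185 W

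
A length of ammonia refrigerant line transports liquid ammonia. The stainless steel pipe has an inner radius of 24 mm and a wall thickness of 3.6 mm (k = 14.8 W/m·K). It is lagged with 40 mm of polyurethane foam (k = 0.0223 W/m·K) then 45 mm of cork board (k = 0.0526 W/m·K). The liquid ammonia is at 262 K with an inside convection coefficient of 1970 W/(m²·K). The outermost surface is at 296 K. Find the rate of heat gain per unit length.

Per-layer cylindrical resistances, series-summed:
R_inner film = 1/(h_i·2πr₁L) = 1/(1970×2π×0.024×1) = 0.003366 K/W
R_stainless steel pipe wall = ln(27.6/24)/(2π×14.8×1) = 0.001503 K/W
R_polyurethane foam = ln(67.6/27.6)/(2π×0.0223×1) = 6.393 K/W
R_cork board = ln(112.6/67.6)/(2π×0.0526×1) = 1.544 K/W
R_total = 7.942 K/W
Q = ΔT/R_total = 34/7.942

q′ ≈ 4.28 W/m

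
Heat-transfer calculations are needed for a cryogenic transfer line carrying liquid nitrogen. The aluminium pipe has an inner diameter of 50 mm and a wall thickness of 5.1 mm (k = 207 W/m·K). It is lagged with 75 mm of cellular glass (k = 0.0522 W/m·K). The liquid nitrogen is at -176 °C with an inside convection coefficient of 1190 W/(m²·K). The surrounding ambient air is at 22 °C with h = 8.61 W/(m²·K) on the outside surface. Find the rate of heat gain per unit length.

Per-layer cylindrical resistances, series-summed:
R_inner film = 1/(h_i·2πr₁L) = 1/(1190×2π×0.025×1) = 0.00535 K/W
R_aluminium pipe wall = ln(30.1/25)/(2π×207×1) = 1.427×10^-4 K/W
R_cellular glass = ln(105.1/30.1)/(2π×0.0522×1) = 3.812 K/W
R_outer film = 1/(h_o·2πr_oL) = 1/(8.61×2π×0.1051×1) = 0.1759 K/W
R_total = 3.994 K/W
Q = ΔT/R_total = 198/3.994

q′ ≈ 49.6 W/m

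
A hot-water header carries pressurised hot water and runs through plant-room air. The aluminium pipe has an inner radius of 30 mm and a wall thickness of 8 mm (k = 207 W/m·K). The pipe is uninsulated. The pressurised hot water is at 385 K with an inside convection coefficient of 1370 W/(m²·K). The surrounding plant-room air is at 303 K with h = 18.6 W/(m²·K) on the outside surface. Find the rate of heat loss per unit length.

q′ ≈ 358 W/m

Treating each annulus and film as a series resistance:
R_inner film = 1/(h_i·2πr₁L) = 1/(1370×2π×0.03×1) = 0.003872 K/W
R_aluminium pipe wall = ln(38/30)/(2π×207×1) = 1.818×10^-4 K/W
R_outer film = 1/(h_o·2πr_oL) = 1/(18.6×2π×0.038×1) = 0.2252 K/W
R_total = 0.2292 K/W
Q = ΔT/R_total = 82/0.2292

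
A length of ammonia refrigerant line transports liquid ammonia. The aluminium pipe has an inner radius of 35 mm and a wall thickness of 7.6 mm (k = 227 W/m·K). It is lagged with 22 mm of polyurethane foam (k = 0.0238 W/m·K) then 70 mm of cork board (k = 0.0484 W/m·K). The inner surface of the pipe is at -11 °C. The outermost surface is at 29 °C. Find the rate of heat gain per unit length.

Per-layer cylindrical resistances, series-summed:
R_aluminium pipe wall = ln(42.6/35)/(2π×227×1) = 1.378×10^-4 K/W
R_polyurethane foam = ln(64.6/42.6)/(2π×0.0238×1) = 2.784 K/W
R_cork board = ln(134.6/64.6)/(2π×0.0484×1) = 2.414 K/W
R_total = 5.198 K/W
Q = ΔT/R_total = 40/5.198

q′ ≈ 7.69 W/m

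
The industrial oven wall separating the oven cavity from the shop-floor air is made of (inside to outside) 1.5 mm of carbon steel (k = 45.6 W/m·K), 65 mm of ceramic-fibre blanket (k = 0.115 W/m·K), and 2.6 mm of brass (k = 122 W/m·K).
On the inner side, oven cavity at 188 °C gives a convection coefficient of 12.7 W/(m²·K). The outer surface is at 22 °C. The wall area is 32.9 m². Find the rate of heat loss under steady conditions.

Series thermal resistances:
R_inner film = 1/(h_i·A) = 1/(12.7×32.9) = 0.002393 K/W
R_carbon steel = L/(kA) = 0.0015/(45.6×32.9) = 9.998×10^-7 K/W
R_ceramic-fibre blanket = L/(kA) = 0.065/(0.115×32.9) = 0.01718 K/W
R_brass = L/(kA) = 0.0026/(122×32.9) = 6.478×10^-7 K/W
R_total = 0.01957 K/W
Q = ΔT / R_total = 166 / 0.01957

Q ≈ 8480 W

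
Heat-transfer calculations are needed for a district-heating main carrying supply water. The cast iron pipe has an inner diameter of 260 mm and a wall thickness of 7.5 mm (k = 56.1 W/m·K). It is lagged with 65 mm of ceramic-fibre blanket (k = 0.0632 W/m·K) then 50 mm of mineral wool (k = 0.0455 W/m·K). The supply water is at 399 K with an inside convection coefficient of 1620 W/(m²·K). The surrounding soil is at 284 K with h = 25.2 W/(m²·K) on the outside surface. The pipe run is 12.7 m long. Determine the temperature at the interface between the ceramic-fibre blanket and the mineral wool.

T ≈ 336 K

Per-layer cylindrical resistances, series-summed:
R_inner film = 1/(h_i·2πr₁L) = 1/(1620×2π×0.13×12.7) = 5.951×10^-5 K/W
R_cast iron pipe wall = ln(137.5/130)/(2π×56.1×12.7) = 1.253×10^-5 K/W
R_ceramic-fibre blanket = ln(202.5/137.5)/(2π×0.0632×12.7) = 0.07676 K/W
R_mineral wool = ln(252.5/202.5)/(2π×0.0455×12.7) = 0.06078 K/W
R_outer film = 1/(h_o·2πr_oL) = 1/(25.2×2π×0.2525×12.7) = 0.001969 K/W
R_total = 0.1396 K/W
Q = ΔT/R_total = 115/0.1396
Q = 824 W
T_interface = T_inner − Q·ΣR(inner→interface) = 399 − 824×0.07683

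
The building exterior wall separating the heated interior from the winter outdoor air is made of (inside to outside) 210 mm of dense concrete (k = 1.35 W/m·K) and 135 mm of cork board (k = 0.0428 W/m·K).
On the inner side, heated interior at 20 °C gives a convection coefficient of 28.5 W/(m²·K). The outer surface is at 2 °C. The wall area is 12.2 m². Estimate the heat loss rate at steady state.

Thermal resistances in series:
R_inner film = 1/(h_i·A) = 1/(28.5×12.2) = 0.002876 K/W
R_dense concrete = L/(kA) = 0.21/(1.35×12.2) = 0.01275 K/W
R_cork board = L/(kA) = 0.135/(0.0428×12.2) = 0.2585 K/W
R_total = 0.2742 K/W
Q = ΔT / R_total = 18 / 0.2742

Q ≈ 65.7 W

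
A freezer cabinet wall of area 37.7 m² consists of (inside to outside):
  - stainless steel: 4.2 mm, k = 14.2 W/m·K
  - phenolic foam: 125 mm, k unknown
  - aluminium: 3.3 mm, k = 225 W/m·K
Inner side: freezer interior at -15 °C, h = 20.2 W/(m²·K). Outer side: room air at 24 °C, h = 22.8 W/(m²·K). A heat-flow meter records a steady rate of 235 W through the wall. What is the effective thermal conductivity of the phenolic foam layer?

Series thermal resistances:
R_inner film = 1/(h_i·A) = 1/(20.2×37.7) = 0.001313 K/W
R_stainless steel = L/(kA) = 0.0042/(14.2×37.7) = 7.845×10^-6 K/W
R_aluminium = L/(kA) = 0.0033/(225×37.7) = 3.89×10^-7 K/W
R_outer film = 1/(h_o·A) = 1/(22.8×37.7) = 0.001163 K/W
Sum of known resistances R_other = 0.002485 K/W
Total R = ΔT/Q = 39/235 = 0.166 K/W
R_phenolic foam = R_total − R_other = 0.1635 K/W
k = L/(R·A) = 0.125/(0.1635×37.7)

k ≈ 0.0203 W/(m·K)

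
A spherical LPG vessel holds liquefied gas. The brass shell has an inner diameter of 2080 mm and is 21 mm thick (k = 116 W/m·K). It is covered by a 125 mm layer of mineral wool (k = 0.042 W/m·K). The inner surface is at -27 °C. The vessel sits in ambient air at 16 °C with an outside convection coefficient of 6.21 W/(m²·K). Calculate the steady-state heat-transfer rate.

Each spherical layer contributes R = (1/r_i − 1/r_o)/(4πk):
R_brass shell = (1/1.04 − 1/1.061)/(4π×116) = 1.306×10^-5 K/W
R_mineral wool = (1/1.061 − 1/1.186)/(4π×0.042) = 0.1882 K/W
R_outer film = 1/(h·4πr_o²) = 1/(6.21×4π×1.186²) = 0.00911 K/W
R_total = 0.1973 K/W
Q = ΔT/R_total = 43/0.1973

Q ≈ 218 W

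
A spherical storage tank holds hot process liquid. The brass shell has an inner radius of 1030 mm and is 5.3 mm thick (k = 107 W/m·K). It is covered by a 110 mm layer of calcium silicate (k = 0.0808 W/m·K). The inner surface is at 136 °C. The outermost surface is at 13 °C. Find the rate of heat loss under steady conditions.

Q ≈ 1350 W

Each spherical layer contributes R = (1/r_i − 1/r_o)/(4πk):
R_brass shell = (1/1.03 − 1/1.0353)/(4π×107) = 3.696×10^-6 K/W
R_calcium silicate = (1/1.0353 − 1/1.1453)/(4π×0.0808) = 0.09137 K/W
R_total = 0.09137 K/W
Q = ΔT/R_total = 123/0.09137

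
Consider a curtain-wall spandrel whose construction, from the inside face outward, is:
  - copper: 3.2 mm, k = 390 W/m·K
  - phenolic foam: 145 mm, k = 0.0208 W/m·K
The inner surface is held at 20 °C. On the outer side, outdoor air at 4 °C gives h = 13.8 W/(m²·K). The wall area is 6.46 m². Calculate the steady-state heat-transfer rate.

Q ≈ 14.7 W

Thermal resistances in series:
R_copper = L/(kA) = 0.0032/(390×6.46) = 1.27×10^-6 K/W
R_phenolic foam = L/(kA) = 0.145/(0.0208×6.46) = 1.079 K/W
R_outer film = 1/(h_o·A) = 1/(13.8×6.46) = 0.01122 K/W
R_total = 1.09 K/W
Q = ΔT / R_total = 16 / 1.09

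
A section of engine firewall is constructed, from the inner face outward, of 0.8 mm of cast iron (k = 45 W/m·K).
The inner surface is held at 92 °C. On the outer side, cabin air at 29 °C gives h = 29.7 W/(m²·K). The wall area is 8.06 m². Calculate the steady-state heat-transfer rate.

Q ≈ 15100 W

Using the resistance-network approach (series):
R_cast iron = L/(kA) = 0.0008/(45×8.06) = 2.206×10^-6 K/W
R_outer film = 1/(h_o·A) = 1/(29.7×8.06) = 0.004177 K/W
R_total = 0.00418 K/W
Q = ΔT / R_total = 63 / 0.00418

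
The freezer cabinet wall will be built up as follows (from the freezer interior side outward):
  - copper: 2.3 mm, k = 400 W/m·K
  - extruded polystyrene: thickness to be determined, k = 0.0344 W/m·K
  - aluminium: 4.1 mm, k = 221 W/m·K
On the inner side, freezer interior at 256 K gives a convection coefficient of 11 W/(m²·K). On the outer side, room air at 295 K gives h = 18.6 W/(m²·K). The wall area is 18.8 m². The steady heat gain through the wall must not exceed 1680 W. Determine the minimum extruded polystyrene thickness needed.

Using the resistance-network approach (series):
R_inner film = 1/(h_i·A) = 1/(11×18.8) = 0.004836 K/W
R_copper = L/(kA) = 0.0023/(400×18.8) = 3.059×10^-7 K/W
R_aluminium = L/(kA) = 0.0041/(221×18.8) = 9.868×10^-7 K/W
R_outer film = 1/(h_o·A) = 1/(18.6×18.8) = 0.00286 K/W
Sum of the known resistances R_other = 0.007697 K/W
Required total resistance R_tot = ΔT/Q_allow = 39/1680 = 0.02321 K/W
R_extruded polystyrene = R_tot − R_other = 0.01552 K/W
L = R·k·A = 0.01552×0.0344×18.8

L ≈ 10 mm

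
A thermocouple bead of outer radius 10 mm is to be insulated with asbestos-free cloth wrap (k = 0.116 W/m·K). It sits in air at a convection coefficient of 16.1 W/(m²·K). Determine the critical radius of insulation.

For a sphere r_cr = 2k/h = 2×0.116/16.1
r_cr = 14.4 mm; since the bare radius (10 mm) is below r_cr, adding a thin layer of insulation will *increase* heat loss.

r_cr ≈ 14.4 mm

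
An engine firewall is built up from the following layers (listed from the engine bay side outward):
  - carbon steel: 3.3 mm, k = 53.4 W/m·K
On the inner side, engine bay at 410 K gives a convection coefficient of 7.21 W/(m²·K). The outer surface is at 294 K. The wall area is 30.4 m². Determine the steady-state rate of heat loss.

Q ≈ 25400 W

Model the wall as resistances in series:
R_inner film = 1/(h_i·A) = 1/(7.21×30.4) = 0.004562 K/W
R_carbon steel = L/(kA) = 0.0033/(53.4×30.4) = 2.033×10^-6 K/W
R_total = 0.004564 K/W
Q = ΔT / R_total = 116 / 0.004564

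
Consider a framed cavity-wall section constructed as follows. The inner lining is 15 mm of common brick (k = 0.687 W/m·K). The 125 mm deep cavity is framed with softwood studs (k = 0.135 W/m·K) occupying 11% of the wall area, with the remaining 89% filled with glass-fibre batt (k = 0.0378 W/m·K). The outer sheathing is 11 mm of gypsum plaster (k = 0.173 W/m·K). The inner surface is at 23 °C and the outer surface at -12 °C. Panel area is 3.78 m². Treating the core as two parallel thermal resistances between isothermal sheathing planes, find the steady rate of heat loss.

Sheathing layers in series; stud and cavity paths in parallel between them.
R_inner = 0.015/(0.687×3.78) = 0.005776 K/W
R_stud  = 0.125/(0.135×0.11×3.78) = 2.227 K/W
R_cav   = 0.125/(0.0378×0.89×3.78) = 0.983 K/W
1/R_core = 1/R_stud + 1/R_cav → R_core = 0.6819 K/W
R_outer = 0.011/(0.173×3.78) = 0.01682 K/W
R_total = 0.7045 K/W
Q = ΔT/R_total = 35/0.7045

Q ≈ 49.7 W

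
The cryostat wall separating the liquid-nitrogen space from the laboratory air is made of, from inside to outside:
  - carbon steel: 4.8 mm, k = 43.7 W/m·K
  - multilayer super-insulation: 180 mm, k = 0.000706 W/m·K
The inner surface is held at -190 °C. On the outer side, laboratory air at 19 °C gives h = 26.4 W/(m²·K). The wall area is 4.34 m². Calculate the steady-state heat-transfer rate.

Q ≈ 3.56 W

Thermal resistances in series:
R_carbon steel = L/(kA) = 0.0048/(43.7×4.34) = 2.531×10^-5 K/W
R_multilayer super-insulation = L/(kA) = 0.18/(0.000706×4.34) = 58.75 K/W
R_outer film = 1/(h_o·A) = 1/(26.4×4.34) = 0.008728 K/W
R_total = 58.75 K/W
Q = ΔT / R_total = 209 / 58.75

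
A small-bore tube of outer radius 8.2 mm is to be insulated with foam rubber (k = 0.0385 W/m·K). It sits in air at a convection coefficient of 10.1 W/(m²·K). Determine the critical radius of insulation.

For a cylinder r_cr = k/h = 0.0385/10.1
r_cr = 3.81 mm; since the bare radius (8.2 mm) is above r_cr, any added insulation will reduce heat loss.

r_cr ≈ 3.81 mm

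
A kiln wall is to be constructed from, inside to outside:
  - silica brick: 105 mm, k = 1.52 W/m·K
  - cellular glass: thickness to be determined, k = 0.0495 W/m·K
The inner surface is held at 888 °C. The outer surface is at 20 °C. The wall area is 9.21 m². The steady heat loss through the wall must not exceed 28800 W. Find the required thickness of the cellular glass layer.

L ≈ 10.3 mm

Using the resistance-network approach (series):
R_silica brick = L/(kA) = 0.105/(1.52×9.21) = 0.0075 K/W
Sum of the known resistances R_other = 0.0075 K/W
Required total resistance R_tot = ΔT/Q_allow = 868/28800 = 0.03014 K/W
R_cellular glass = R_tot − R_other = 0.02264 K/W
L = R·k·A = 0.02264×0.0495×9.21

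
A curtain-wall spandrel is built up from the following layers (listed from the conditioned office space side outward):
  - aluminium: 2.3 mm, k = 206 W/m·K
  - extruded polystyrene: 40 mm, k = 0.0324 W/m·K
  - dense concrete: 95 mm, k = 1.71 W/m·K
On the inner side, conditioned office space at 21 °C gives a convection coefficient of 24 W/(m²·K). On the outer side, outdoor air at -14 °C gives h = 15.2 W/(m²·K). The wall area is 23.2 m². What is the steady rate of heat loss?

Treating each layer as a thermal resistance in series:
R_inner film = 1/(h_i·A) = 1/(24×23.2) = 0.001796 K/W
R_aluminium = L/(kA) = 0.0023/(206×23.2) = 4.813×10^-7 K/W
R_extruded polystyrene = L/(kA) = 0.04/(0.0324×23.2) = 0.05321 K/W
R_dense concrete = L/(kA) = 0.095/(1.71×23.2) = 0.002395 K/W
R_outer film = 1/(h_o·A) = 1/(15.2×23.2) = 0.002836 K/W
R_total = 0.06024 K/W
Q = ΔT / R_total = 35 / 0.06024

Q ≈ 581 W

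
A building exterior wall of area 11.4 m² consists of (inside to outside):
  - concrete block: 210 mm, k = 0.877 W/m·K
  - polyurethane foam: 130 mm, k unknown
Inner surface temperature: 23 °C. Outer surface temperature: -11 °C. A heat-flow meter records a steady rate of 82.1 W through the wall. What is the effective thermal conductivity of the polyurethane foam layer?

Thermal resistances in series:
R_concrete block = L/(kA) = 0.21/(0.877×11.4) = 0.021 K/W
Sum of known resistances R_other = 0.021 K/W
Total R = ΔT/Q = 34/82.1 = 0.4141 K/W
R_polyurethane foam = R_total − R_other = 0.3931 K/W
k = L/(R·A) = 0.13/(0.3931×11.4)

k ≈ 0.029 W/(m·K)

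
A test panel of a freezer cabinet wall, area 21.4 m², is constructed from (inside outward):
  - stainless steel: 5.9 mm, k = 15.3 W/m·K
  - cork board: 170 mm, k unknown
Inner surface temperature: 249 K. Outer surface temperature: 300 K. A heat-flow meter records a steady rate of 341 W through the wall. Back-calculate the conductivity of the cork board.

k ≈ 0.0531 W/(m·K)

Series thermal resistances:
R_stainless steel = L/(kA) = 0.0059/(15.3×21.4) = 1.802×10^-5 K/W
Sum of known resistances R_other = 1.802×10^-5 K/W
Total R = ΔT/Q = 51/341 = 0.1496 K/W
R_cork board = R_total − R_other = 0.1495 K/W
k = L/(R·A) = 0.17/(0.1495×21.4)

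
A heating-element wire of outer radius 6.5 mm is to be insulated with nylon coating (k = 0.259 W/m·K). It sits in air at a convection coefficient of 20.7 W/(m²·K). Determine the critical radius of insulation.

For a cylinder r_cr = k/h = 0.259/20.7
r_cr = 12.5 mm; since the bare radius (6.5 mm) is below r_cr, adding a thin layer of insulation will *increase* heat loss.

r_cr ≈ 12.5 mm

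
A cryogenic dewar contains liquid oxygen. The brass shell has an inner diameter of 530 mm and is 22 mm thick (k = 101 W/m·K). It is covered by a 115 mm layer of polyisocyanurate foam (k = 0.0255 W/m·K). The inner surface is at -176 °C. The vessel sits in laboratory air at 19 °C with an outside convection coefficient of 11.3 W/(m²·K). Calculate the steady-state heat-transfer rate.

Radial (spherical) resistances in series:
R_brass shell = (1/0.265 − 1/0.287)/(4π×101) = 2.279×10^-4 K/W
R_polyisocyanurate foam = (1/0.287 − 1/0.402)/(4π×0.0255) = 3.111 K/W
R_outer film = 1/(h·4πr_o²) = 1/(11.3×4π×0.402²) = 0.04358 K/W
R_total = 3.154 K/W
Q = ΔT/R_total = 195/3.154

Q ≈ 61.8 W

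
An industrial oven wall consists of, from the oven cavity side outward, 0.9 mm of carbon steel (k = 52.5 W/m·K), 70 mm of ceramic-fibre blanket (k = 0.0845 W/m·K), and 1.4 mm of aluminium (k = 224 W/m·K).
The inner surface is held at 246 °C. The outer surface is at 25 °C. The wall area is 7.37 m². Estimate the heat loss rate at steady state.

Treating each layer as a thermal resistance in series:
R_carbon steel = L/(kA) = 0.0009/(52.5×7.37) = 2.326×10^-6 K/W
R_ceramic-fibre blanket = L/(kA) = 0.07/(0.0845×7.37) = 0.1124 K/W
R_aluminium = L/(kA) = 0.0014/(224×7.37) = 8.48×10^-7 K/W
R_total = 0.1124 K/W
Q = ΔT / R_total = 221 / 0.1124

Q ≈ 1970 W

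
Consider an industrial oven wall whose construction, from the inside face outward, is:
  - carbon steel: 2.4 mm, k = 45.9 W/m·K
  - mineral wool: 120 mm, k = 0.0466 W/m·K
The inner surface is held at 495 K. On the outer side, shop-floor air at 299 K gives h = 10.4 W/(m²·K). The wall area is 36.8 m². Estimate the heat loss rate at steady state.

Q ≈ 2700 W

Series thermal resistances:
R_carbon steel = L/(kA) = 0.0024/(45.9×36.8) = 1.421×10^-6 K/W
R_mineral wool = L/(kA) = 0.12/(0.0466×36.8) = 0.06998 K/W
R_outer film = 1/(h_o·A) = 1/(10.4×36.8) = 0.002613 K/W
R_total = 0.07259 K/W
Q = ΔT / R_total = 196 / 0.07259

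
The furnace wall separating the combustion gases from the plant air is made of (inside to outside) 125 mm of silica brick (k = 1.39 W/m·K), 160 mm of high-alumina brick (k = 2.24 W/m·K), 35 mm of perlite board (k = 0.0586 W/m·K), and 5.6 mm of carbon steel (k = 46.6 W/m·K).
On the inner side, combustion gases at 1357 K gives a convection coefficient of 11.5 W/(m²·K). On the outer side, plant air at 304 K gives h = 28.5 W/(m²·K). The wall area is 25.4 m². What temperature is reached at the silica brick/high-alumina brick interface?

Model the wall as resistances in series:
R_inner film = 1/(h_i·A) = 1/(11.5×25.4) = 0.003423 K/W
R_silica brick = L/(kA) = 0.125/(1.39×25.4) = 0.00354 K/W
R_high-alumina brick = L/(kA) = 0.16/(2.24×25.4) = 0.002812 K/W
R_perlite board = L/(kA) = 0.035/(0.0586×25.4) = 0.02351 K/W
R_carbon steel = L/(kA) = 0.0056/(46.6×25.4) = 4.731×10^-6 K/W
R_outer film = 1/(h_o·A) = 1/(28.5×25.4) = 0.001381 K/W
R_total = 0.03468 K/W;  Q = ΔT/R_total = 1053/0.03468 = 30370 W
T_interface = T_inner − Q·ΣR(inner→interface) = 1357 − 30400×0.006964

T ≈ 1150 K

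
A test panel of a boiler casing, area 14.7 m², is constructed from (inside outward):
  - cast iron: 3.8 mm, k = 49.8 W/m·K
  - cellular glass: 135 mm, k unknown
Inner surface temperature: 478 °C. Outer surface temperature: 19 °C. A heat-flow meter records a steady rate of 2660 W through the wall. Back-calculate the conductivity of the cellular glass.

Treating each layer as a thermal resistance in series:
R_cast iron = L/(kA) = 0.0038/(49.8×14.7) = 5.191×10^-6 K/W
Sum of known resistances R_other = 5.191×10^-6 K/W
Total R = ΔT/Q = 459/2660 = 0.1726 K/W
R_cellular glass = R_total − R_other = 0.1726 K/W
k = L/(R·A) = 0.135/(0.1726×14.7)

k ≈ 0.0532 W/(m·K)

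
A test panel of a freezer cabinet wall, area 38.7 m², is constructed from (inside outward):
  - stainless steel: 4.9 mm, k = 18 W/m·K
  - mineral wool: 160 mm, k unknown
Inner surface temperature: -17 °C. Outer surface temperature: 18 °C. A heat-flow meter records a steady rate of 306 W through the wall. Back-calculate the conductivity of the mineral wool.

Treating each layer as a thermal resistance in series:
R_stainless steel = L/(kA) = 0.0049/(18×38.7) = 7.034×10^-6 K/W
Sum of known resistances R_other = 7.034×10^-6 K/W
Total R = ΔT/Q = 35/306 = 0.1144 K/W
R_mineral wool = R_total − R_other = 0.1144 K/W
k = L/(R·A) = 0.16/(0.1144×38.7)

k ≈ 0.0361 W/(m·K)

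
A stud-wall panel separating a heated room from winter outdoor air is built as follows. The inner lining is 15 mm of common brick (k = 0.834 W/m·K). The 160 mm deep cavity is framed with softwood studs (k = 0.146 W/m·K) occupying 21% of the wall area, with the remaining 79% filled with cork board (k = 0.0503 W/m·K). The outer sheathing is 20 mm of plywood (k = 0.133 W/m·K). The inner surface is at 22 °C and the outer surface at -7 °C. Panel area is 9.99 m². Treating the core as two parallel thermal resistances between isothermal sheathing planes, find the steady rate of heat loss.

Sheathing layers in series; stud and cavity paths in parallel between them.
R_inner = 0.015/(0.834×9.99) = 0.0018 K/W
R_stud  = 0.16/(0.146×0.21×9.99) = 0.5224 K/W
R_cav   = 0.16/(0.0503×0.79×9.99) = 0.4031 K/W
1/R_core = 1/R_stud + 1/R_cav → R_core = 0.2275 K/W
R_outer = 0.02/(0.133×9.99) = 0.01505 K/W
R_total = 0.2444 K/W
Q = ΔT/R_total = 29/0.2444

Q ≈ 119 W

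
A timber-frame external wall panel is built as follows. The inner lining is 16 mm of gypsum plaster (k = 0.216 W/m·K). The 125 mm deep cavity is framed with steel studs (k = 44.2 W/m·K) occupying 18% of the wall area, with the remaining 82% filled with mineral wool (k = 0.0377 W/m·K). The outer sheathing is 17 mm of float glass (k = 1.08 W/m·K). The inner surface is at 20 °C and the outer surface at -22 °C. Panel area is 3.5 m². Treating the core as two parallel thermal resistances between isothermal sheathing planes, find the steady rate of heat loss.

Q ≈ 1390 W

Sheathing layers in series; stud and cavity paths in parallel between them.
R_inner = 0.016/(0.216×3.5) = 0.02116 K/W
R_stud  = 0.125/(44.2×0.18×3.5) = 0.004489 K/W
R_cav   = 0.125/(0.0377×0.82×3.5) = 1.155 K/W
1/R_core = 1/R_stud + 1/R_cav → R_core = 0.004472 K/W
R_outer = 0.017/(1.08×3.5) = 0.004497 K/W
R_total = 0.03013 K/W
Q = ΔT/R_total = 42/0.03013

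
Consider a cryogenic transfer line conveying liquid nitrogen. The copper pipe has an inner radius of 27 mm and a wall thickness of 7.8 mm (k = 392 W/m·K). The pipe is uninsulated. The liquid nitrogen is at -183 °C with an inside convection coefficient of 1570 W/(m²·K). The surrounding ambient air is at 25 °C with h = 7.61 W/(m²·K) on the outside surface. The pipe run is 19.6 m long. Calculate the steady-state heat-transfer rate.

Radial resistances (cylindrical: R_cond = ln(r_o/r_i)/(2πkL), R_conv = 1/(h·2πrL)):
R_inner film = 1/(h_i·2πr₁L) = 1/(1570×2π×0.027×19.6) = 1.916×10^-4 K/W
R_copper pipe wall = ln(34.8/27)/(2π×392×19.6) = 5.257×10^-6 K/W
R_outer film = 1/(h_o·2πr_oL) = 1/(7.61×2π×0.0348×19.6) = 0.03066 K/W
R_total = 0.03086 K/W
Q = ΔT/R_total = 208/0.03086

Q ≈ 6740 W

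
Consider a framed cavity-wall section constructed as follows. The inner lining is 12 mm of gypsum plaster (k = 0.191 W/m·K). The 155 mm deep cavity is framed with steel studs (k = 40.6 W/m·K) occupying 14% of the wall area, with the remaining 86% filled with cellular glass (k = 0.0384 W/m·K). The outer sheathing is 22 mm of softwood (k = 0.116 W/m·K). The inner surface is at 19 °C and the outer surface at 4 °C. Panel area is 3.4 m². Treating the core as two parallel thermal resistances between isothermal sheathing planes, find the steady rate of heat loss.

Q ≈ 182 W

Sheathing layers in series; stud and cavity paths in parallel between them.
R_inner = 0.012/(0.191×3.4) = 0.01848 K/W
R_stud  = 0.155/(40.6×0.14×3.4) = 0.00802 K/W
R_cav   = 0.155/(0.0384×0.86×3.4) = 1.38 K/W
1/R_core = 1/R_stud + 1/R_cav → R_core = 0.007974 K/W
R_outer = 0.022/(0.116×3.4) = 0.05578 K/W
R_total = 0.08223 K/W
Q = ΔT/R_total = 15/0.08223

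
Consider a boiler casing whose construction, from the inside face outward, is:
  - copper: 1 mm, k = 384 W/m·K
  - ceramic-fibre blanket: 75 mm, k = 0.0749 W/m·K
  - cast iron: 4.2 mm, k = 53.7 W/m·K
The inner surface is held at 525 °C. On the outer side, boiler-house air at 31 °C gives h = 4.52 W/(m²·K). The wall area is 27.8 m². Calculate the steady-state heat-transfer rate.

Treating each layer as a thermal resistance in series:
R_copper = L/(kA) = 0.001/(384×27.8) = 9.368×10^-8 K/W
R_ceramic-fibre blanket = L/(kA) = 0.075/(0.0749×27.8) = 0.03602 K/W
R_cast iron = L/(kA) = 0.0042/(53.7×27.8) = 2.813×10^-6 K/W
R_outer film = 1/(h_o·A) = 1/(4.52×27.8) = 0.007958 K/W
R_total = 0.04398 K/W
Q = ΔT / R_total = 494 / 0.04398

Q ≈ 11200 W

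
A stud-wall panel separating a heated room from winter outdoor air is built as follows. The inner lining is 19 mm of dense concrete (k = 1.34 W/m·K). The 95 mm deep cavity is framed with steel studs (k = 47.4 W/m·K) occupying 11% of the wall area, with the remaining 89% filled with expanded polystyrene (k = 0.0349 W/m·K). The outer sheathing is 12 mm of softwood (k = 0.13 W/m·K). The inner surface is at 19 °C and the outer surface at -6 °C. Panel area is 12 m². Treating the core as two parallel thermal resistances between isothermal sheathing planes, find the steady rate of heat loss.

Q ≈ 2410 W

Sheathing layers in series; stud and cavity paths in parallel between them.
R_inner = 0.019/(1.34×12) = 0.001182 K/W
R_stud  = 0.095/(47.4×0.11×12) = 0.001518 K/W
R_cav   = 0.095/(0.0349×0.89×12) = 0.2549 K/W
1/R_core = 1/R_stud + 1/R_cav → R_core = 0.001509 K/W
R_outer = 0.012/(0.13×12) = 0.007692 K/W
R_total = 0.01038 K/W
Q = ΔT/R_total = 25/0.01038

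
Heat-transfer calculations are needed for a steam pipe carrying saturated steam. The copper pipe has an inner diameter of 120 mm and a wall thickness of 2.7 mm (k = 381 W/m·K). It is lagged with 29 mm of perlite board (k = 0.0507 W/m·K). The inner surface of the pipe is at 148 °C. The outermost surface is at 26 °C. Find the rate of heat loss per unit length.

For a radial system each layer contributes R = ln(r_out/r_in)/(2πkL); films add R = 1/(hA).
R_copper pipe wall = ln(62.7/60)/(2π×381×1) = 1.839×10^-5 K/W
R_perlite board = ln(91.7/62.7)/(2π×0.0507×1) = 1.193 K/W
R_total = 1.193 K/W
Q = ΔT/R_total = 122/1.193

q′ ≈ 102 W/m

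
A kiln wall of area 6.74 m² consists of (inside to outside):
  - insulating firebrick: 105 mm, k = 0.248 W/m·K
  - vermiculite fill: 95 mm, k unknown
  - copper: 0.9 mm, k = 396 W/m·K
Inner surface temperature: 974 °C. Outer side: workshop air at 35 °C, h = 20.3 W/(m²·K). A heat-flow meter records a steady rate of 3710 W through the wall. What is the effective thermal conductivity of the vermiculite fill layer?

Model the wall as resistances in series:
R_insulating firebrick = L/(kA) = 0.105/(0.248×6.74) = 0.06282 K/W
R_copper = L/(kA) = 0.0009/(396×6.74) = 3.372×10^-7 K/W
R_outer film = 1/(h_o·A) = 1/(20.3×6.74) = 0.007309 K/W
Sum of known resistances R_other = 0.07013 K/W
Total R = ΔT/Q = 939/3710 = 0.2531 K/W
R_vermiculite fill = R_total − R_other = 0.183 K/W
k = L/(R·A) = 0.095/(0.183×6.74)

k ≈ 0.077 W/(m·K)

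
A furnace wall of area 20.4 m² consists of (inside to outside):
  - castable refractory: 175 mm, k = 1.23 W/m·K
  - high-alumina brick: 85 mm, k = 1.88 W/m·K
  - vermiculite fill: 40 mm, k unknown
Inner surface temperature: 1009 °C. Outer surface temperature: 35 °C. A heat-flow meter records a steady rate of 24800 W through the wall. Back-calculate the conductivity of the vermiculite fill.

k ≈ 0.0652 W/(m·K)

Using the resistance-network approach (series):
R_castable refractory = L/(kA) = 0.175/(1.23×20.4) = 0.006974 K/W
R_high-alumina brick = L/(kA) = 0.085/(1.88×20.4) = 0.002216 K/W
Sum of known resistances R_other = 0.009191 K/W
Total R = ΔT/Q = 974/24800 = 0.03927 K/W
R_vermiculite fill = R_total − R_other = 0.03008 K/W
k = L/(R·A) = 0.04/(0.03008×20.4)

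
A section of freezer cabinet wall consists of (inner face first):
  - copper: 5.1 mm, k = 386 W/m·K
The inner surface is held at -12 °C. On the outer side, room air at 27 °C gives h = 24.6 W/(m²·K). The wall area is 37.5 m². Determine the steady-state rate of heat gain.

Thermal resistances in series:
R_copper = L/(kA) = 0.0051/(386×37.5) = 3.523×10^-7 K/W
R_outer film = 1/(h_o·A) = 1/(24.6×37.5) = 0.001084 K/W
R_total = 0.001084 K/W
Q = ΔT / R_total = 39 / 0.001084

Q ≈ 36000 W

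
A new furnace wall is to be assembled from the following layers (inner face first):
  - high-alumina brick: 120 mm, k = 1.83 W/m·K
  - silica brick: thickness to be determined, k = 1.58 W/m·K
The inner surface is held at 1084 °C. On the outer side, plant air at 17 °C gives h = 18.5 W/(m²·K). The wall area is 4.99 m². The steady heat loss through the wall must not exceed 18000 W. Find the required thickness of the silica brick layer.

L ≈ 278 mm

Model the wall as resistances in series:
R_high-alumina brick = L/(kA) = 0.12/(1.83×4.99) = 0.01314 K/W
R_outer film = 1/(h_o·A) = 1/(18.5×4.99) = 0.01083 K/W
Sum of the known resistances R_other = 0.02397 K/W
Required total resistance R_tot = ΔT/Q_allow = 1067/18000 = 0.05928 K/W
R_silica brick = R_tot − R_other = 0.0353 K/W
L = R·k·A = 0.0353×1.58×4.99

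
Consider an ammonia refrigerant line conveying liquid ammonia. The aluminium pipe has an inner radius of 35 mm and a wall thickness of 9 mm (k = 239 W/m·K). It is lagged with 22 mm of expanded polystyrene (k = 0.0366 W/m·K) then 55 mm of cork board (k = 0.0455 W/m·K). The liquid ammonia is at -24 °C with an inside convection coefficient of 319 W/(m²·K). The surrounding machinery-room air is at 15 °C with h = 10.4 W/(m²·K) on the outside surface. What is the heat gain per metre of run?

q′ ≈ 9.69 W/m

Per-layer cylindrical resistances, series-summed:
R_inner film = 1/(h_i·2πr₁L) = 1/(319×2π×0.035×1) = 0.01425 K/W
R_aluminium pipe wall = ln(44/35)/(2π×239×1) = 1.524×10^-4 K/W
R_expanded polystyrene = ln(66/44)/(2π×0.0366×1) = 1.763 K/W
R_cork board = ln(121/66)/(2π×0.0455×1) = 2.12 K/W
R_outer film = 1/(h_o·2πr_oL) = 1/(10.4×2π×0.121×1) = 0.1265 K/W
R_total = 4.024 K/W
Q = ΔT/R_total = 39/4.024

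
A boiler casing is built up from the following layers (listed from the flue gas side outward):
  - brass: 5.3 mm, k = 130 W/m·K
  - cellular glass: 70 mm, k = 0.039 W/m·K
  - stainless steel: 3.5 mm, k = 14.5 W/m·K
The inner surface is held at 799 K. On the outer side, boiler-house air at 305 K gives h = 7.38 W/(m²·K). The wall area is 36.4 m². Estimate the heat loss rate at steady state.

Using the resistance-network approach (series):
R_brass = L/(kA) = 0.0053/(130×36.4) = 1.12×10^-6 K/W
R_cellular glass = L/(kA) = 0.07/(0.039×36.4) = 0.04931 K/W
R_stainless steel = L/(kA) = 0.0035/(14.5×36.4) = 6.631×10^-6 K/W
R_outer film = 1/(h_o·A) = 1/(7.38×36.4) = 0.003723 K/W
R_total = 0.05304 K/W
Q = ΔT / R_total = 494 / 0.05304

Q ≈ 9310 W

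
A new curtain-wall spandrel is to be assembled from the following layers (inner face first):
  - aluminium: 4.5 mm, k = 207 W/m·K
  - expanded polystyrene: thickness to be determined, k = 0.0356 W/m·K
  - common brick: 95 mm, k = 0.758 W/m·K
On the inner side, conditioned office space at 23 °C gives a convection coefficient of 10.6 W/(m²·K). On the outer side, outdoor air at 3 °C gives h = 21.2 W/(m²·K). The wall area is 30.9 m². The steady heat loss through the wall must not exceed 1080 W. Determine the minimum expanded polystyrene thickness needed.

Model the wall as resistances in series:
R_inner film = 1/(h_i·A) = 1/(10.6×30.9) = 0.003053 K/W
R_aluminium = L/(kA) = 0.0045/(207×30.9) = 7.035×10^-7 K/W
R_common brick = L/(kA) = 0.095/(0.758×30.9) = 0.004056 K/W
R_outer film = 1/(h_o·A) = 1/(21.2×30.9) = 0.001527 K/W
Sum of the known resistances R_other = 0.008636 K/W
Required total resistance R_tot = ΔT/Q_allow = 20/1080 = 0.01852 K/W
R_expanded polystyrene = R_tot − R_other = 0.009882 K/W
L = R·k·A = 0.009882×0.0356×30.9

L ≈ 10.9 mm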